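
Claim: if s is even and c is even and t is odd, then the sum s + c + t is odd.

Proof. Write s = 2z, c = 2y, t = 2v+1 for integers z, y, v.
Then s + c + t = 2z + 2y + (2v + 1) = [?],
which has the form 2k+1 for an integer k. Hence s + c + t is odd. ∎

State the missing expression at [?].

2(v + y + z) + 1

Expanding: 2z + 2y + (2v + 1) = 2v + 2y + 2z + 1.
Every term except the constant is even, so this is 2(v + y + z) + 1,
and v + y + z ∈ ℤ gives the required form.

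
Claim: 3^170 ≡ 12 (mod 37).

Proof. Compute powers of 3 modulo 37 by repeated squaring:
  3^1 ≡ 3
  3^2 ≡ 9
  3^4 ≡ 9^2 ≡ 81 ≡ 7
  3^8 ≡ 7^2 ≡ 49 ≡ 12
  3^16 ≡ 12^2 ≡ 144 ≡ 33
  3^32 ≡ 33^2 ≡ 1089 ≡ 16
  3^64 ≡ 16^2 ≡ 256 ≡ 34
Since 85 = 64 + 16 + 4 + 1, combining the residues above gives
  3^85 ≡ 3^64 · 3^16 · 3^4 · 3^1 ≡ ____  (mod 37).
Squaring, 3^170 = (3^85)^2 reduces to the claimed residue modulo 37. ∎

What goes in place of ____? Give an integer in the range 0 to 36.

Multiply the listed residues: 34 · 33 · 7 · 3 = 1122 → 7854 → 23562.
Reducing modulo 37: 23562 = 636·37 + 30, so 3^85 ≡ 30.

30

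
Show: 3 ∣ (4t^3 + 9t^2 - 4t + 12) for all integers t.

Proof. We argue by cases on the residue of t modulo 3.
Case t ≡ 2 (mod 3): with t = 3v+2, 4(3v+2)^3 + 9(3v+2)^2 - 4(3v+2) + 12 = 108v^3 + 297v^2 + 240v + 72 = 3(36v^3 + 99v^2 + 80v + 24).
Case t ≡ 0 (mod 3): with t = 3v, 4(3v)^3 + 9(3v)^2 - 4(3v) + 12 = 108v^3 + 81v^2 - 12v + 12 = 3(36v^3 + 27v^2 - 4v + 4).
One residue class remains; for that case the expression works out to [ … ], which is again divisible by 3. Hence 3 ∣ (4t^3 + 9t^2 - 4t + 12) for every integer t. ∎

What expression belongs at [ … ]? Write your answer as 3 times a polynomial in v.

3(36v^3 + 63v^2 + 26v + 7)

Only t ≡ 1 (mod 3) is unaccounted for. Put t = 3v+1:
4(3v+1)^3 + 9(3v+1)^2 - 4(3v+1) + 12 expands to 108v^3 + 189v^2 + 78v + 21,
and factoring out 3 leaves 3(36v^3 + 63v^2 + 26v + 7).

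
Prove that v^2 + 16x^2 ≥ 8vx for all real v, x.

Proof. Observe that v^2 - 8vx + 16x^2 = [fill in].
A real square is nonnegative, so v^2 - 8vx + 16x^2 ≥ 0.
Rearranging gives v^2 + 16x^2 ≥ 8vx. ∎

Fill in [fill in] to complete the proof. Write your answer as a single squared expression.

v^2 - 8vx + 16x^2 is a perfect-square trinomial: the outer terms are (v)^2 and (4x)^2, and the cross term is -2·v·4x.
So v^2 - 8vx + 16x^2 = (v - 4x)^2 ≥ 0.

(v - 4x)^2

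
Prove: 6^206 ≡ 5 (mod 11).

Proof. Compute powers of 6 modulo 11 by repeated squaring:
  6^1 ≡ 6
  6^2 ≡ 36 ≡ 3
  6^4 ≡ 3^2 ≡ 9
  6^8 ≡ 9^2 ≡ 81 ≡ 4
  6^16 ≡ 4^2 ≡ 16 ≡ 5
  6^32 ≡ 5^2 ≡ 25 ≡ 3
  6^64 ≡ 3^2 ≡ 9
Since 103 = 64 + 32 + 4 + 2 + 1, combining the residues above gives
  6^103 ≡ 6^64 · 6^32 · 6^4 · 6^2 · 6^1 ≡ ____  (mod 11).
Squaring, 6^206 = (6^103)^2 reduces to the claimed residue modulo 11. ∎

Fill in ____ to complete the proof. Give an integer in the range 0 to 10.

7

6^64 · 6^32 · 6^4 · 6^2 · 6^1 ≡ 9 · 3 · 9 · 3 · 6 = 4374.
4374 mod 11 = 7, so 6^103 ≡ 7 (mod 11).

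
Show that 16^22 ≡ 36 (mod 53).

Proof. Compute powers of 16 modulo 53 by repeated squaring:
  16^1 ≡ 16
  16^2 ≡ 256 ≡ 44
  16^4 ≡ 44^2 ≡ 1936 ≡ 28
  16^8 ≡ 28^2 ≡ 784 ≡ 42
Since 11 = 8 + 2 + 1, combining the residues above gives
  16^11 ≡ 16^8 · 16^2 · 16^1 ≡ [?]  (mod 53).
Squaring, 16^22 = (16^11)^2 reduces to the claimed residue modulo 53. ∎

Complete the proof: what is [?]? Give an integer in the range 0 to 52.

16^8 · 16^2 · 16^1 ≡ 42 · 44 · 16 = 29568.
29568 mod 53 = 47, so 16^11 ≡ 47 (mod 53).

47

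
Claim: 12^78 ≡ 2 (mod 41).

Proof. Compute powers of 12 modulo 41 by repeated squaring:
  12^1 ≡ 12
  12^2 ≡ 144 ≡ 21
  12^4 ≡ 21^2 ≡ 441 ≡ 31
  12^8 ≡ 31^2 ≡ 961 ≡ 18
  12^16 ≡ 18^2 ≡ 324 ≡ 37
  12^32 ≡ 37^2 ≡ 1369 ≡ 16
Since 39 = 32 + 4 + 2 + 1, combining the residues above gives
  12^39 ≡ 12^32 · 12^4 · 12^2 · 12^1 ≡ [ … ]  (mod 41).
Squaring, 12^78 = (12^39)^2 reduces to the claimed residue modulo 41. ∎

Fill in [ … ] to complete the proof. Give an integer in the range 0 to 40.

24

12^32 · 12^4 · 12^2 · 12^1 ≡ 16 · 31 · 21 · 12 = 124992.
124992 mod 41 = 24, so 12^39 ≡ 24 (mod 41).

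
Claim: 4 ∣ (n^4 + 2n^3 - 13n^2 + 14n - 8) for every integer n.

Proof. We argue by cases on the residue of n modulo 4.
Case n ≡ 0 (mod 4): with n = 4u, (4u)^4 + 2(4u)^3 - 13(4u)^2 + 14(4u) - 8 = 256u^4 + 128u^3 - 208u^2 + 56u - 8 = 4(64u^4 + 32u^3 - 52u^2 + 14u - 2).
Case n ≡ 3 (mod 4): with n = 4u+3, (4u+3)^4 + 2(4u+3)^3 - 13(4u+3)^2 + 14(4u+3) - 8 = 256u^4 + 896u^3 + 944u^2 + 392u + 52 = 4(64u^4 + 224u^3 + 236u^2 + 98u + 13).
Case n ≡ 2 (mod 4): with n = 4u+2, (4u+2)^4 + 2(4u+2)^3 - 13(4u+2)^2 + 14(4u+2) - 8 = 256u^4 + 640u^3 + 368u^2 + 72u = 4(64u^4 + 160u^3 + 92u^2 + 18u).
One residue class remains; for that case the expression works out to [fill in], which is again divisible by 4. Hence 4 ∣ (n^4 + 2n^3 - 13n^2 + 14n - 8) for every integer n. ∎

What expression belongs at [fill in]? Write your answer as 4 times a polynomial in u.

Only n ≡ 1 (mod 4) is unaccounted for. Put n = 4u+1:
(4u+1)^4 + 2(4u+1)^3 - 13(4u+1)^2 + 14(4u+1) - 8 expands to 256u^4 + 384u^3 - 16u^2 - 8u - 4,
and factoring out 4 leaves 4(64u^4 + 96u^3 - 4u^2 - 2u - 1).

4(64u^4 + 96u^3 - 4u^2 - 2u - 1)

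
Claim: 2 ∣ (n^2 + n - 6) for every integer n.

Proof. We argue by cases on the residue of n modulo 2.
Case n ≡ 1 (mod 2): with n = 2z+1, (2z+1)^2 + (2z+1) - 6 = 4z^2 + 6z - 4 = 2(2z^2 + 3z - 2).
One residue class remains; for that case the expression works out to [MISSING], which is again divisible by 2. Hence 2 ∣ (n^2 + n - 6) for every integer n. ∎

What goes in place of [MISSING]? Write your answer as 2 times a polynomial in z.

The residues treated are {1}, so the missing case is n ≡ 0 (mod 2); write n = 2z.
Then (2z)^2 + (2z) - 6 = 4z^2 + 2z - 6 = 2(2z^2 + z - 3).

2(2z^2 + z - 3)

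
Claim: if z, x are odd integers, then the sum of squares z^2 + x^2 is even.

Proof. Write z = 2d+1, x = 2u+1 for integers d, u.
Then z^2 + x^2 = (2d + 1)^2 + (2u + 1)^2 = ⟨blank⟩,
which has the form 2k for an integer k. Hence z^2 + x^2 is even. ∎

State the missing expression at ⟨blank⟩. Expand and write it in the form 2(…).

2(2d^2 + 2d + 2u^2 + 2u + 1)

Expanding: (2d + 1)^2 + (2u + 1)^2 = 4d^2 + 4d + 4u^2 + 4u + 2.
Every term is even; pulling out the factor of 2 gives 2(2d^2 + 2d + 2u^2 + 2u + 1).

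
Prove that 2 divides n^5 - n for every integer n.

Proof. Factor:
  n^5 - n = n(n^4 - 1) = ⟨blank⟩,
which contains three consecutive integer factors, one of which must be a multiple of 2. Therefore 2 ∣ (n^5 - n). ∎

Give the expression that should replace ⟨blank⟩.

n^4 - 1 = (n^2 - 1)(n^2 + 1), and n^2 - 1 = (n-1)(n+1).
So n(n^4 - 1) = (n - 1)n(n + 1)(n^2 + 1).

(n - 1)n(n + 1)(n^2 + 1)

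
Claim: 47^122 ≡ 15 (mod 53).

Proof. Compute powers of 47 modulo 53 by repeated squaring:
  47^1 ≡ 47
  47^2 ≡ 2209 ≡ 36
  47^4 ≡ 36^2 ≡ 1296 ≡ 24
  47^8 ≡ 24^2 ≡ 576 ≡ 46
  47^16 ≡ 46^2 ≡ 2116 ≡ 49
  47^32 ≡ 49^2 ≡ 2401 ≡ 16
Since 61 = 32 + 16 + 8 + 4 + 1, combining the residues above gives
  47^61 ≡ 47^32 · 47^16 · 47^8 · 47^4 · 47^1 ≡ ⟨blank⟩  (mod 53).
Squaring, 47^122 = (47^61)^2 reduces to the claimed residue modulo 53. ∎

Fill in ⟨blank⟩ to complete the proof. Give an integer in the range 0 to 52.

42

Multiply the listed residues: 16 · 49 · 46 · 24 · 47 = 784 → 36064 → 865536 → 40680192.
Reducing modulo 53: 40680192 = 767550·53 + 42, so 47^61 ≡ 42.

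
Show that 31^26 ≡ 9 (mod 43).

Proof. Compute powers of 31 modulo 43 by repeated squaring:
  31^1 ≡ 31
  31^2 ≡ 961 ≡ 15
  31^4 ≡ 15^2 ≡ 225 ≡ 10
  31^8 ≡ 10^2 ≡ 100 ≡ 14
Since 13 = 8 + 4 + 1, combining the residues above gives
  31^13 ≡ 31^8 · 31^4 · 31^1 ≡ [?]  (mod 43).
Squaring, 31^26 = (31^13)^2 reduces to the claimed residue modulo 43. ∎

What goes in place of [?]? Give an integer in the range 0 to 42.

40

Multiply the listed residues: 14 · 10 · 31 = 140 → 4340.
Reducing modulo 43: 4340 = 100·43 + 40, so 31^13 ≡ 40.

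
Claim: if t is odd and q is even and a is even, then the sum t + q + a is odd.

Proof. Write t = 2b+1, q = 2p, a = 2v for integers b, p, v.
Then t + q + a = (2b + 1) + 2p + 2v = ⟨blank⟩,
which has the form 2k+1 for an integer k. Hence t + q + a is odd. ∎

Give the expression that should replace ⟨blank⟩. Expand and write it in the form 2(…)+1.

Expanding: (2b + 1) + 2p + 2v = 2b + 2p + 2v + 1.
Every term except the constant is even, so this is 2(b + p + v) + 1,
and b + p + v ∈ ℤ gives the required form.

2(b + p + v) + 1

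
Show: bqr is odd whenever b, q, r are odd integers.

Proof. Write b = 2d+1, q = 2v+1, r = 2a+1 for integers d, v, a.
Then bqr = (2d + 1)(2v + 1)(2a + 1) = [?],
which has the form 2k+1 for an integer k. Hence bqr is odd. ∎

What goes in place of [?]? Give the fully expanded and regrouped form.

Expanding: (2d + 1)(2v + 1)(2a + 1) = 8adv + 4ad + 4av + 2a + 4dv + 2d + 2v + 1.
Every term except the constant is even, so this is 2(4adv + 2ad + 2av + a + 2dv + d + v) + 1,
and 4adv + 2ad + 2av + a + 2dv + d + v ∈ ℤ gives the required form.

2(4adv + 2ad + 2av + a + 2dv + d + v) + 1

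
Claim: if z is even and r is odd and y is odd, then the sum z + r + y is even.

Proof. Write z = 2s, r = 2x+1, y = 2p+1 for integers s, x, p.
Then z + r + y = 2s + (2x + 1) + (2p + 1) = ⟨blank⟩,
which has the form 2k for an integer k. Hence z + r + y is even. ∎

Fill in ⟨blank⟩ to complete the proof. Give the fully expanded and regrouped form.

2(p + s + x + 1)

Expanding: 2s + (2x + 1) + (2p + 1) = 2p + 2s + 2x + 2.
Every term is even; pulling out the factor of 2 gives 2(p + s + x + 1).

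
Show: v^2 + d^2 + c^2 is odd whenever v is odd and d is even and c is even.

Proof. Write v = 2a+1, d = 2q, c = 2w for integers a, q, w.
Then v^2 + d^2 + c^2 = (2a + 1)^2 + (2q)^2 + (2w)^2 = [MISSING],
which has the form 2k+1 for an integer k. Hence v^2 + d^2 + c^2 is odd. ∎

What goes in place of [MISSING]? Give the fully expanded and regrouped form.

Expanding: (2a + 1)^2 + (2q)^2 + (2w)^2 = 4a^2 + 4a + 4q^2 + 4w^2 + 1.
Every term except the constant is even, so this is 2(2a^2 + 2a + 2q^2 + 2w^2) + 1,
and 2a^2 + 2a + 2q^2 + 2w^2 ∈ ℤ gives the required form.

2(2a^2 + 2a + 2q^2 + 2w^2) + 1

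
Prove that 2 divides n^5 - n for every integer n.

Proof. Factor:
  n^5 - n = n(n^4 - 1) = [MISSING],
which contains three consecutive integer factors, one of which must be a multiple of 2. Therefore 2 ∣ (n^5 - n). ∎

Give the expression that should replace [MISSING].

(n - 1)n(n + 1)(n^2 + 1)

n^4 - 1 = (n^2 - 1)(n^2 + 1), and n^2 - 1 = (n-1)(n+1).
So n(n^4 - 1) = (n - 1)n(n + 1)(n^2 + 1).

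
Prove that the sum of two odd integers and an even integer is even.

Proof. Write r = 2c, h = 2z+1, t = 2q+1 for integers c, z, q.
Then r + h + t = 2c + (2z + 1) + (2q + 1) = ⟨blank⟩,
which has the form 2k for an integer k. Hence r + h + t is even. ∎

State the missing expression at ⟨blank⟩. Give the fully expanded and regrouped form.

Expanding: 2c + (2z + 1) + (2q + 1) = 2c + 2q + 2z + 2.
Every term is even; pulling out the factor of 2 gives 2(c + q + z + 1).

2(c + q + z + 1)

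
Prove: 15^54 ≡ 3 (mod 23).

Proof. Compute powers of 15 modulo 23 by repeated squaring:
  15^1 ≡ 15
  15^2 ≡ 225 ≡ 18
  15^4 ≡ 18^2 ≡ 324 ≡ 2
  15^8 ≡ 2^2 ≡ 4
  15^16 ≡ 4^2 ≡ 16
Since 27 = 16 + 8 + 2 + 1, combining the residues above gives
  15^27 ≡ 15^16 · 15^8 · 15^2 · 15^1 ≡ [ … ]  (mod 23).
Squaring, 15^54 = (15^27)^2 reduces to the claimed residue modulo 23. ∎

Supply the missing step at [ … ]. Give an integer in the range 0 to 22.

Multiply the listed residues: 16 · 4 · 18 · 15 = 64 → 1152 → 17280.
Reducing modulo 23: 17280 = 751·23 + 7, so 15^27 ≡ 7.

7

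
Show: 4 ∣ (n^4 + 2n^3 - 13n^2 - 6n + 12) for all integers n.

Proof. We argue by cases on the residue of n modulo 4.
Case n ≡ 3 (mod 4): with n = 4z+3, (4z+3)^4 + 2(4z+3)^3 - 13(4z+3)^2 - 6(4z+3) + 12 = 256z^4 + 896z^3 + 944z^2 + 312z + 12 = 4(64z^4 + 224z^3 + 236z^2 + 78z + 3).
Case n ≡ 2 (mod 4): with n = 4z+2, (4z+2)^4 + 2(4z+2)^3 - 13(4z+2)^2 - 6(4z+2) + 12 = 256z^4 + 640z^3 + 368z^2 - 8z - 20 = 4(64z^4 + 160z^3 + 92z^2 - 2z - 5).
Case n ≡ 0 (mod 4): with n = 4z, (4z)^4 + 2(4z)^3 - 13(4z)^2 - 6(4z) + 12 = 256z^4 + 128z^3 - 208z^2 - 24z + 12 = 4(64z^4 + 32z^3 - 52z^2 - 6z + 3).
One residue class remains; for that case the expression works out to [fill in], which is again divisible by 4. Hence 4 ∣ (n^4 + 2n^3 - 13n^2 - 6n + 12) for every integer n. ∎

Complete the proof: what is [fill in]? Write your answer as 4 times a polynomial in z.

4(64z^4 + 96z^3 - 4z^2 - 22z - 1)

The residues treated are {3, 2, 0}, so the missing case is n ≡ 1 (mod 4); write n = 4z+1.
Then (4z+1)^4 + 2(4z+1)^3 - 13(4z+1)^2 - 6(4z+1) + 12 = 256z^4 + 384z^3 - 16z^2 - 88z - 4 = 4(64z^4 + 96z^3 - 4z^2 - 22z - 1).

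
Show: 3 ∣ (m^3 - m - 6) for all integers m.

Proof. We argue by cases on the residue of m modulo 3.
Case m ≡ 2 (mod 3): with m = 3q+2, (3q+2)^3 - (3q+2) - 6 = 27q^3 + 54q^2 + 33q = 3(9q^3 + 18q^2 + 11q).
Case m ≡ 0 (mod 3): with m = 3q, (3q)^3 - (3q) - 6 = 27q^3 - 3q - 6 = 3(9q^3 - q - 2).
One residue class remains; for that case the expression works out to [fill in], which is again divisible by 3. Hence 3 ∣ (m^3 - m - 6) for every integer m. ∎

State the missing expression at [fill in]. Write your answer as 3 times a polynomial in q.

The residues treated are {2, 0}, so the missing case is m ≡ 1 (mod 3); write m = 3q+1.
Then (3q+1)^3 - (3q+1) - 6 = 27q^3 + 27q^2 + 6q - 6 = 3(9q^3 + 9q^2 + 2q - 2).

3(9q^3 + 9q^2 + 2q - 2)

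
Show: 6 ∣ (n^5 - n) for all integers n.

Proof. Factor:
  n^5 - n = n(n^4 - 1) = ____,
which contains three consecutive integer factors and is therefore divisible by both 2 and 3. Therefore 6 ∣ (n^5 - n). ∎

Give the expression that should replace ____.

n^4 - 1 = (n^2 - 1)(n^2 + 1), and n^2 - 1 = (n-1)(n+1).
So n(n^4 - 1) = (n - 1)n(n + 1)(n^2 + 1).

(n - 1)n(n + 1)(n^2 + 1)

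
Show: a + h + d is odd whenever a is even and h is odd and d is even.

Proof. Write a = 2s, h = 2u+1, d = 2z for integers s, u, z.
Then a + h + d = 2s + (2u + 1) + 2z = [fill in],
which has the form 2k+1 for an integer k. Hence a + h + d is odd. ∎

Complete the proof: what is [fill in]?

2(s + u + z) + 1

Expanding: 2s + (2u + 1) + 2z = 2s + 2u + 2z + 1.
Every term except the constant is even, so this is 2(s + u + z) + 1,
and s + u + z ∈ ℤ gives the required form.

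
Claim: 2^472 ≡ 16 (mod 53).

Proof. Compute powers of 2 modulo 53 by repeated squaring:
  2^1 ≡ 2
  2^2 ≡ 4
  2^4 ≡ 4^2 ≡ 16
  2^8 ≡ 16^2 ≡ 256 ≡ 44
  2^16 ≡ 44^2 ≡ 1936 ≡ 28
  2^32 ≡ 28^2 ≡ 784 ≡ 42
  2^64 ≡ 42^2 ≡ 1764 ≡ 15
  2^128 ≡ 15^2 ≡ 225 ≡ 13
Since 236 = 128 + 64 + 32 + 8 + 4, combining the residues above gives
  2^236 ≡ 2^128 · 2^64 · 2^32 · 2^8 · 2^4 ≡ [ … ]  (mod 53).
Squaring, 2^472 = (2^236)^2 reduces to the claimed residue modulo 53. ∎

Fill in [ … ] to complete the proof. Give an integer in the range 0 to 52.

2^128 · 2^64 · 2^32 · 2^8 · 2^4 ≡ 13 · 15 · 42 · 44 · 16 = 5765760.
5765760 mod 53 = 49, so 2^236 ≡ 49 (mod 53).

49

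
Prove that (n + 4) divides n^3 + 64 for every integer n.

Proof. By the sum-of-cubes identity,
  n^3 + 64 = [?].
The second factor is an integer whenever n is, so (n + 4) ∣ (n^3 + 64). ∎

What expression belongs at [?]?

Polynomial division of n^3 + 64 by n + 4 leaves remainder 0 and quotient n^2 - 4n + 16.
Hence n^3 + 64 = (n + 4)(n^2 - 4n + 16).

(n + 4)(n^2 - 4n + 16)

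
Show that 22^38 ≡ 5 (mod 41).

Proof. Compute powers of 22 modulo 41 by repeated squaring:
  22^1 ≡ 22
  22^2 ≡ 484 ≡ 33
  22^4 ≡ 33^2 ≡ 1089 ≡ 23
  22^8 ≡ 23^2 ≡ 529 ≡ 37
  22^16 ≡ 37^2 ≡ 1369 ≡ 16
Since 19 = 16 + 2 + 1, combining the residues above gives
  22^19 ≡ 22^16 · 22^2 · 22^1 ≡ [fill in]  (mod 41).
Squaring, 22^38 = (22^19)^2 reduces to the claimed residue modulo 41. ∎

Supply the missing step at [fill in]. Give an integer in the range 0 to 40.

22^16 · 22^2 · 22^1 ≡ 16 · 33 · 22 = 11616.
11616 mod 41 = 13, so 22^19 ≡ 13 (mod 41).

13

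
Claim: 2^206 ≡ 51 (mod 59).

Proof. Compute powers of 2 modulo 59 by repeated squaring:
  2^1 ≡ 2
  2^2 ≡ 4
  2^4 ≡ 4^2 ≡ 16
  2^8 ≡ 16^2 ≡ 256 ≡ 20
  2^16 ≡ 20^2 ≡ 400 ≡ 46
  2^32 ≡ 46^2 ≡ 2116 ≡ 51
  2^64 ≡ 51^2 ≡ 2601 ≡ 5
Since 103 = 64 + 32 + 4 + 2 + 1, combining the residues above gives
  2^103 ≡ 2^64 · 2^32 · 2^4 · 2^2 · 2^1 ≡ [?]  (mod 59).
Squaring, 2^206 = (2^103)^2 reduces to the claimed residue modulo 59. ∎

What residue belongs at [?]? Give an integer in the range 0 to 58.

2^64 · 2^32 · 2^4 · 2^2 · 2^1 ≡ 5 · 51 · 16 · 4 · 2 = 32640.
32640 mod 59 = 13, so 2^103 ≡ 13 (mod 59).

13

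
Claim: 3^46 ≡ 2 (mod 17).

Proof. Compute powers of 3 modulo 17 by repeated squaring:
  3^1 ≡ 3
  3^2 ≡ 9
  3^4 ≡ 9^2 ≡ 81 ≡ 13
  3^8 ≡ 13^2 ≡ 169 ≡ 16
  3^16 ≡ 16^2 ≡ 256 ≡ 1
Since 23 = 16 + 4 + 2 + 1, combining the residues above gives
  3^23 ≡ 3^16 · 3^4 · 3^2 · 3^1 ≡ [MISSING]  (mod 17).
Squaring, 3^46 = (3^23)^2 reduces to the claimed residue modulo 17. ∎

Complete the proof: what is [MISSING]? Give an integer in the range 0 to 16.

11

Multiply the listed residues: 1 · 13 · 9 · 3 = 13 → 117 → 351.
Reducing modulo 17: 351 = 20·17 + 11, so 3^23 ≡ 11.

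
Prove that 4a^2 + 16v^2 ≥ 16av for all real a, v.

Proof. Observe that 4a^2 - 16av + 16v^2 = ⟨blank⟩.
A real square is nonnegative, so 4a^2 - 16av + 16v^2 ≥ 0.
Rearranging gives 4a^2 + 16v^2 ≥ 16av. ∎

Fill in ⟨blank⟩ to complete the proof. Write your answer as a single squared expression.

(2a - 4v)^2

4a^2 - 16av + 16v^2 is a perfect-square trinomial: the outer terms are (2a)^2 and (4v)^2, and the cross term is -2·2a·4v.
So 4a^2 - 16av + 16v^2 = (2a - 4v)^2 ≥ 0.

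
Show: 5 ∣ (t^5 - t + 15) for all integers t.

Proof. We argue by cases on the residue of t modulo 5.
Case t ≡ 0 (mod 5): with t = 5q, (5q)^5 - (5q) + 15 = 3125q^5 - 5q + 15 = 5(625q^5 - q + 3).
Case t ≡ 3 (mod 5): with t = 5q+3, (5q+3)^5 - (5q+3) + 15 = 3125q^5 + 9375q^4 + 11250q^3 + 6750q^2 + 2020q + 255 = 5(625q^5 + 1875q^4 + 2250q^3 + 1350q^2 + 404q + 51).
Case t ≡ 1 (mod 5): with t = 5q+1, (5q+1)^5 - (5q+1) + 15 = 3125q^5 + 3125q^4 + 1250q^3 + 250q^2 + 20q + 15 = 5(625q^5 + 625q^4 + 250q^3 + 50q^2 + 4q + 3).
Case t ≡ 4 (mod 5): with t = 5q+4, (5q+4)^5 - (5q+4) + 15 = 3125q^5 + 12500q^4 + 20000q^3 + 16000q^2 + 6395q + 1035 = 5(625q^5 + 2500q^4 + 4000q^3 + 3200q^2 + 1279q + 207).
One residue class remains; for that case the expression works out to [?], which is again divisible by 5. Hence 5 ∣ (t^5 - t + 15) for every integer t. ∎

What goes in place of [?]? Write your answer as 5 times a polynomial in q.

Only t ≡ 2 (mod 5) is unaccounted for. Put t = 5q+2:
(5q+2)^5 - (5q+2) + 15 expands to 3125q^5 + 6250q^4 + 5000q^3 + 2000q^2 + 395q + 45,
and factoring out 5 leaves 5(625q^5 + 1250q^4 + 1000q^3 + 400q^2 + 79q + 9).

5(625q^5 + 1250q^4 + 1000q^3 + 400q^2 + 79q + 9)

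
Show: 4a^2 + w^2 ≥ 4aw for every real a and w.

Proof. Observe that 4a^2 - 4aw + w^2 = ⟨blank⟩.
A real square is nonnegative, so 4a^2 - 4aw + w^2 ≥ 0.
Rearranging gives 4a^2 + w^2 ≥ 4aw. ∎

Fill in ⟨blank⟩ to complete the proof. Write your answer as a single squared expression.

(2a - w)^2

The leading and trailing coefficients are 2^2 and 1^2, and 4 = 2·2·1, so the trinomial is (2a - w)^2.
Hence 4a^2 - 4aw + w^2 ≥ 0.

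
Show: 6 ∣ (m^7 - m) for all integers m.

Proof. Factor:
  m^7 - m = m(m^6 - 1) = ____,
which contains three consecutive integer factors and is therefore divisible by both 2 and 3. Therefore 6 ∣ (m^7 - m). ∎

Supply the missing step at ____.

m^6 - 1 = (m^2 - 1)(m^4 + m^2 + 1), and m^2 - 1 = (m-1)(m+1).
So m(m^6 - 1) = (m - 1)m(m + 1)(m^4 + m^2 + 1).

(m - 1)m(m + 1)(m^4 + m^2 + 1)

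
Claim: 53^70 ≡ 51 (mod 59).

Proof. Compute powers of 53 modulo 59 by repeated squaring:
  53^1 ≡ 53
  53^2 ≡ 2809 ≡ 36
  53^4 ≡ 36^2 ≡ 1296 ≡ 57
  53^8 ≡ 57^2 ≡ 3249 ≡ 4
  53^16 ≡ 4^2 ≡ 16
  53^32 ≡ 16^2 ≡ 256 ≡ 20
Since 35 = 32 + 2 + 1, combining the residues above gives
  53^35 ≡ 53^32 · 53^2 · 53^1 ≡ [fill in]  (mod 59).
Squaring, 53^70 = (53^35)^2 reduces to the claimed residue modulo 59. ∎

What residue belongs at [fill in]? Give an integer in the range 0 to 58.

53^32 · 53^2 · 53^1 ≡ 20 · 36 · 53 = 38160.
38160 mod 59 = 46, so 53^35 ≡ 46 (mod 59).

46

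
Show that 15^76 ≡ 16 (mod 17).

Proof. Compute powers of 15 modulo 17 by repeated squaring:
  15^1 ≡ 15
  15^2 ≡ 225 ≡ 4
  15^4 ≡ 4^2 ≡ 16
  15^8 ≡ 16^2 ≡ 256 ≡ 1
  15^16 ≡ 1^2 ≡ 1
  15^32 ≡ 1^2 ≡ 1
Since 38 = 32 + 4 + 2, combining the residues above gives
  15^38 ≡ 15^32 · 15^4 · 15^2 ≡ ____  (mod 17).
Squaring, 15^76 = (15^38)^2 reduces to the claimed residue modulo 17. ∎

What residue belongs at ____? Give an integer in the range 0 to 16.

15^32 · 15^4 · 15^2 ≡ 1 · 16 · 4 = 64.
64 mod 17 = 13, so 15^38 ≡ 13 (mod 17).

13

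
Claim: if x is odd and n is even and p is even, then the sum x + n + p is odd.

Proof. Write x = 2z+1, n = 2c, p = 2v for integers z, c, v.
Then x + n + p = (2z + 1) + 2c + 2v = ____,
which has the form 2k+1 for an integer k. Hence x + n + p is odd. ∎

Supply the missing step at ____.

Expanding: (2z + 1) + 2c + 2v = 2c + 2v + 2z + 1.
Every term except the constant is even, so this is 2(c + v + z) + 1,
and c + v + z ∈ ℤ gives the required form.

2(c + v + z) + 1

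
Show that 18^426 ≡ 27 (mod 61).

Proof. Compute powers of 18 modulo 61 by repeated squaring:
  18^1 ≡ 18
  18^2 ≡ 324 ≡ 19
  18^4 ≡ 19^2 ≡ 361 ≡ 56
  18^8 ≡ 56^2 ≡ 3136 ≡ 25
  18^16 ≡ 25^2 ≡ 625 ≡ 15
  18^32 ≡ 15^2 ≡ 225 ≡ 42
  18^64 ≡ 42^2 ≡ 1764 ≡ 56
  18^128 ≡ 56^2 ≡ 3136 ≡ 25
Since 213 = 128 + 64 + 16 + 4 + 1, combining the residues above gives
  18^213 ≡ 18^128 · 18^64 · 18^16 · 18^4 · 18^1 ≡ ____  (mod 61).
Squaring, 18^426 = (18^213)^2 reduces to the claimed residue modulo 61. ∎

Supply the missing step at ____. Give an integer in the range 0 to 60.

24

18^128 · 18^64 · 18^16 · 18^4 · 18^1 ≡ 25 · 56 · 15 · 56 · 18 = 21168000.
21168000 mod 61 = 24, so 18^213 ≡ 24 (mod 61).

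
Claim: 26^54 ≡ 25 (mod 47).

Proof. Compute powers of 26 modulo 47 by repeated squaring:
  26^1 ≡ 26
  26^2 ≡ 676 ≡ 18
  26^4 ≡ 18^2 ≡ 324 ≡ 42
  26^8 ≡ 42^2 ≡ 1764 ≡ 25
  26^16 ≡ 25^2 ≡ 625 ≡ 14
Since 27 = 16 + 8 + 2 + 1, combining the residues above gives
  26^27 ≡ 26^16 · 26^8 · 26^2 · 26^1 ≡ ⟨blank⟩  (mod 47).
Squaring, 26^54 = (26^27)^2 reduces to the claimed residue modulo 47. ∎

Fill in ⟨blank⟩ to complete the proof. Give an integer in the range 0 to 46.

5

26^16 · 26^8 · 26^2 · 26^1 ≡ 14 · 25 · 18 · 26 = 163800.
163800 mod 47 = 5, so 26^27 ≡ 5 (mod 47).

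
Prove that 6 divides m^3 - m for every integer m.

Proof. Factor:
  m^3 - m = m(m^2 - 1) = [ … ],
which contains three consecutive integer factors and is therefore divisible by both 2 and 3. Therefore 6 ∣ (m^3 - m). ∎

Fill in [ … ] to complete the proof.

(m - 1)m(m + 1)

m(m^2 - 1) = m(m - 1)(m + 1) = (m - 1)m(m + 1).
These three factors are consecutive integers, so their product is divisible by 6.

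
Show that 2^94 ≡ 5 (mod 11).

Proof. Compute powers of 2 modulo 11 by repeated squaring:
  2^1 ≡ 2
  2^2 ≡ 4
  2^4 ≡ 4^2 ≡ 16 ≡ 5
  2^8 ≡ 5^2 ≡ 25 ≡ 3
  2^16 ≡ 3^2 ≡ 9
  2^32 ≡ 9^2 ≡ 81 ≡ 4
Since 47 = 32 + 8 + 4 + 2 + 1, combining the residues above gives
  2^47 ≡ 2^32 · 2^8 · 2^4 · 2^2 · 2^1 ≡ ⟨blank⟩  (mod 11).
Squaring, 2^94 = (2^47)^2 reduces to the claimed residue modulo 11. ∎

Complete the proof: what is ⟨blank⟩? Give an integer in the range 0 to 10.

2^32 · 2^8 · 2^4 · 2^2 · 2^1 ≡ 4 · 3 · 5 · 4 · 2 = 480.
480 mod 11 = 7, so 2^47 ≡ 7 (mod 11).

7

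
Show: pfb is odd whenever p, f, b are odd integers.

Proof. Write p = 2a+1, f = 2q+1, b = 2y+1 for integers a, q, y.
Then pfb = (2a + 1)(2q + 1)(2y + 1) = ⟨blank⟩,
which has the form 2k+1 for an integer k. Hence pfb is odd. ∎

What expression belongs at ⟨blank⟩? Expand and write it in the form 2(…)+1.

Expanding: (2a + 1)(2q + 1)(2y + 1) = 8aqy + 4aq + 4ay + 2a + 4qy + 2q + 2y + 1.
Every term except the constant is even, so this is 2(4aqy + 2aq + 2ay + a + 2qy + q + y) + 1,
and 4aqy + 2aq + 2ay + a + 2qy + q + y ∈ ℤ gives the required form.

2(4aqy + 2aq + 2ay + a + 2qy + q + y) + 1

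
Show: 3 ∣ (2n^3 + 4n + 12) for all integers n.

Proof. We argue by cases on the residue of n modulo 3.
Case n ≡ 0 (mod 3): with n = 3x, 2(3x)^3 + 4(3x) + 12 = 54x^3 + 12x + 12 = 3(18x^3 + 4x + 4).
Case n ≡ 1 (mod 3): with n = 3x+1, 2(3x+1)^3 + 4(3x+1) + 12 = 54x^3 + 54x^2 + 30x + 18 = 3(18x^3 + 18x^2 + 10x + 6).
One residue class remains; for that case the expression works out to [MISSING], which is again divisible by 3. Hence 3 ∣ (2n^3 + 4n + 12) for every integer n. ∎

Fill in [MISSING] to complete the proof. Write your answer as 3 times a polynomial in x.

3(18x^3 + 36x^2 + 28x + 12)

The residues treated are {0, 1}, so the missing case is n ≡ 2 (mod 3); write n = 3x+2.
Then 2(3x+2)^3 + 4(3x+2) + 12 = 54x^3 + 108x^2 + 84x + 36 = 3(18x^3 + 36x^2 + 28x + 12).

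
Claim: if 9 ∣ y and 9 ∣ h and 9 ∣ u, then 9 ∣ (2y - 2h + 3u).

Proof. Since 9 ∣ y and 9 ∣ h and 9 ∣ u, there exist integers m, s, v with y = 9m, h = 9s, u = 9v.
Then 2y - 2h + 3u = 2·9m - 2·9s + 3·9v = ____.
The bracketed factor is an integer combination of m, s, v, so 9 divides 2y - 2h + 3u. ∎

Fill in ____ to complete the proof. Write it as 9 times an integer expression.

9(2m - 2s + 3v)

Pull the common 9 out of every term: 2·9m - 2·9s + 3·9v = 9(2m - 2s + 3v).
2m - 2s + 3v is an integer, which exhibits the divisibility.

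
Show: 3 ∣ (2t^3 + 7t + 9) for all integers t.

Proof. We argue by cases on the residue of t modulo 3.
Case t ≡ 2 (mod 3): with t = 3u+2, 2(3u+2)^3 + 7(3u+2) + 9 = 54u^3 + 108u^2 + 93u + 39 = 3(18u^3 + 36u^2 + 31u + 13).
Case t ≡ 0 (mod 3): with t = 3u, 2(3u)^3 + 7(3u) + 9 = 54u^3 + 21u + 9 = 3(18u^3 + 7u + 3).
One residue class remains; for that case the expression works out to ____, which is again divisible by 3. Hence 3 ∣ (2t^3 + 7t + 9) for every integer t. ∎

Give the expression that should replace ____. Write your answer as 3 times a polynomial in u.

The residues treated are {2, 0}, so the missing case is t ≡ 1 (mod 3); write t = 3u+1.
Then 2(3u+1)^3 + 7(3u+1) + 9 = 54u^3 + 54u^2 + 39u + 18 = 3(18u^3 + 18u^2 + 13u + 6).

3(18u^3 + 18u^2 + 13u + 6)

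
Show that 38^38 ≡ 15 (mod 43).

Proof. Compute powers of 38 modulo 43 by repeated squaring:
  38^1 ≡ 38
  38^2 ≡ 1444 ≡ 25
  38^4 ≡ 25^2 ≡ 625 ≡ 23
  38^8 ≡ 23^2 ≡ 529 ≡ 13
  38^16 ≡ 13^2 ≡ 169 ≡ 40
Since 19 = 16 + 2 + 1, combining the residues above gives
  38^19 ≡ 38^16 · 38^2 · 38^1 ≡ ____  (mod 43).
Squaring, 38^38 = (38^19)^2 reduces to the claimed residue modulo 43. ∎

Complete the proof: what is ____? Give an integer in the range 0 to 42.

38^16 · 38^2 · 38^1 ≡ 40 · 25 · 38 = 38000.
38000 mod 43 = 31, so 38^19 ≡ 31 (mod 43).

31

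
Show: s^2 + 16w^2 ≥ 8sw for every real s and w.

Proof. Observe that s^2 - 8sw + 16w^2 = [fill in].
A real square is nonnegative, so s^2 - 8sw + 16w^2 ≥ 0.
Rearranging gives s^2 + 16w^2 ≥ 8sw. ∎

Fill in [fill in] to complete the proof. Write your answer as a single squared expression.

(s - 4w)^2

The leading and trailing coefficients are 1^2 and 4^2, and 8 = 2·1·4, so the trinomial is (s - 4w)^2.
Hence s^2 - 8sw + 16w^2 ≥ 0.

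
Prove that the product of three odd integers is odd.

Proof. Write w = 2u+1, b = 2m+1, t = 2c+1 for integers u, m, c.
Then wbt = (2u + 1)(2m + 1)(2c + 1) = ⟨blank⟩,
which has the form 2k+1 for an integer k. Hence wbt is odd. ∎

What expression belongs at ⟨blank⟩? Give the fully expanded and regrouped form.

Expanding: (2u + 1)(2m + 1)(2c + 1) = 8cmu + 4cm + 4cu + 2c + 4mu + 2m + 2u + 1.
Every term except the constant is even, so this is 2(4cmu + 2cm + 2cu + c + 2mu + m + u) + 1,
and 4cmu + 2cm + 2cu + c + 2mu + m + u ∈ ℤ gives the required form.

2(4cmu + 2cm + 2cu + c + 2mu + m + u) + 1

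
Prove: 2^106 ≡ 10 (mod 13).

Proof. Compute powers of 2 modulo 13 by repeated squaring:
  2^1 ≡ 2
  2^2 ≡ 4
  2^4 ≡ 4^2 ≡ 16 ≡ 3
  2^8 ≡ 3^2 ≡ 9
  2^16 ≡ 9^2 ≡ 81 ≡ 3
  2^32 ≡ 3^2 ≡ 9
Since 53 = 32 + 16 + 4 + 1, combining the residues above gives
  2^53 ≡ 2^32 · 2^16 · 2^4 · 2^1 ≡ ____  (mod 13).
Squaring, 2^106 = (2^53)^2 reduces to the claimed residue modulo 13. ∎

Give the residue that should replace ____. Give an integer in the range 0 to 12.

6

Multiply the listed residues: 9 · 3 · 3 · 2 = 27 → 81 → 162.
Reducing modulo 13: 162 = 12·13 + 6, so 2^53 ≡ 6.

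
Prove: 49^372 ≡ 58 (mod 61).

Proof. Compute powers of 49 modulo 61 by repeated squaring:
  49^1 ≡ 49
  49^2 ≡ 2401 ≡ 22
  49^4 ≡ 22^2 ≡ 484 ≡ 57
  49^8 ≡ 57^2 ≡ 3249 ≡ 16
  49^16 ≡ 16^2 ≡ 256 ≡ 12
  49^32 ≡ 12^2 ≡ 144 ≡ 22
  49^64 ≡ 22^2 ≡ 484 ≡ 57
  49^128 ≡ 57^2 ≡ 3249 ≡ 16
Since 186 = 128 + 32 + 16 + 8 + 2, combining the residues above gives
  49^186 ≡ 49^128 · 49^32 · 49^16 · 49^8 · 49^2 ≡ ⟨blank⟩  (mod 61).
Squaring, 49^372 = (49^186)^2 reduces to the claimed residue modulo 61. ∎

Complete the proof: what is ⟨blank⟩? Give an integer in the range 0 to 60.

49^128 · 49^32 · 49^16 · 49^8 · 49^2 ≡ 16 · 22 · 12 · 16 · 22 = 1486848.
1486848 mod 61 = 34, so 49^186 ≡ 34 (mod 61).

34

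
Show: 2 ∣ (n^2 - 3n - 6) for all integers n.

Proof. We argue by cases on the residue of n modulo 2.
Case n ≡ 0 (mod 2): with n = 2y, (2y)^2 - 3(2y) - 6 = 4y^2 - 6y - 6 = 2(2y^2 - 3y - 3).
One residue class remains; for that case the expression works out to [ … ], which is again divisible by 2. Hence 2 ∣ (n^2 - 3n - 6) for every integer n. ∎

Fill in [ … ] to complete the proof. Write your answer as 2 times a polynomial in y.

2(2y^2 - y - 4)

The residues treated are {0}, so the missing case is n ≡ 1 (mod 2); write n = 2y+1.
Then (2y+1)^2 - 3(2y+1) - 6 = 4y^2 - 2y - 8 = 2(2y^2 - y - 4).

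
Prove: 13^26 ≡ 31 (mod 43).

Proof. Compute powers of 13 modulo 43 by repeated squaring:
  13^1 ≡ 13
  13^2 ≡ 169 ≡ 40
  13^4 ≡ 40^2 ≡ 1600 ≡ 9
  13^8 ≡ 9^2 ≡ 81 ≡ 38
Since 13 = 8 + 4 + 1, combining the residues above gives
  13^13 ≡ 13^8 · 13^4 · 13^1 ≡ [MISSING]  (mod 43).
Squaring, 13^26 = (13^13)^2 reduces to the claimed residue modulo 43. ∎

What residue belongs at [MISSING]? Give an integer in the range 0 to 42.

17

Multiply the listed residues: 38 · 9 · 13 = 342 → 4446.
Reducing modulo 43: 4446 = 103·43 + 17, so 13^13 ≡ 17.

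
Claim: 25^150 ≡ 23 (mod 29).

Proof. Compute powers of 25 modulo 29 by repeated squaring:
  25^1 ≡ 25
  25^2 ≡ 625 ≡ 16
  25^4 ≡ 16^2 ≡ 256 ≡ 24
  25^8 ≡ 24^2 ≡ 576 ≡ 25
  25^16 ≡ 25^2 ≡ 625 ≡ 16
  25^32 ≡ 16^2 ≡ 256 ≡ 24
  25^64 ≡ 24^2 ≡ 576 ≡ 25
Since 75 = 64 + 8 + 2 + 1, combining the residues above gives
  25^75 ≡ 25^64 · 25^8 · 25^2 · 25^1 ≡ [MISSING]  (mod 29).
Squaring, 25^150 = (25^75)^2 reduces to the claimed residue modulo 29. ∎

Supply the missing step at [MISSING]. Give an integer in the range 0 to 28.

20

25^64 · 25^8 · 25^2 · 25^1 ≡ 25 · 25 · 16 · 25 = 250000.
250000 mod 29 = 20, so 25^75 ≡ 20 (mod 29).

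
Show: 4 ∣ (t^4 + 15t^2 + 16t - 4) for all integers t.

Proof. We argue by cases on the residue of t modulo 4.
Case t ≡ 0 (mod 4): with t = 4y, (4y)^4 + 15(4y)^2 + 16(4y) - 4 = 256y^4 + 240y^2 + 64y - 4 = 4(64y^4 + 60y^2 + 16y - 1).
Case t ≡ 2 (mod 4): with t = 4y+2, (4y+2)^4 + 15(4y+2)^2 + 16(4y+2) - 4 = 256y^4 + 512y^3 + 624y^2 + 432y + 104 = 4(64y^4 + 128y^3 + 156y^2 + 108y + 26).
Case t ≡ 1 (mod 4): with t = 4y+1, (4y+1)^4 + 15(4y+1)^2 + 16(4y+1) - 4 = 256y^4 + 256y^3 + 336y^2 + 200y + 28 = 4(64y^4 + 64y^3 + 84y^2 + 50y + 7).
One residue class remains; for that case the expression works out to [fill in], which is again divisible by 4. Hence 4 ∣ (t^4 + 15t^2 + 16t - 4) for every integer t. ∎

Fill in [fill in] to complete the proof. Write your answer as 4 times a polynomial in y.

The residues treated are {0, 2, 1}, so the missing case is t ≡ 3 (mod 4); write t = 4y+3.
Then (4y+3)^4 + 15(4y+3)^2 + 16(4y+3) - 4 = 256y^4 + 768y^3 + 1104y^2 + 856y + 260 = 4(64y^4 + 192y^3 + 276y^2 + 214y + 65).

4(64y^4 + 192y^3 + 276y^2 + 214y + 65)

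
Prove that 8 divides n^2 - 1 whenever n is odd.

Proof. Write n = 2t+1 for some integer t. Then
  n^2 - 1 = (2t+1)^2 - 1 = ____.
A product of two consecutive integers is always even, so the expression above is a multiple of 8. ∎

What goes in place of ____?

4t(t + 1)

(2t+1)^2 - 1 = 4t^2 + 4t + 1 - 1 = 4t^2 + 4t = 4t(t+1).
Since t and t+1 are consecutive, t(t+1) is even, and 4·(even) is a multiple of 8.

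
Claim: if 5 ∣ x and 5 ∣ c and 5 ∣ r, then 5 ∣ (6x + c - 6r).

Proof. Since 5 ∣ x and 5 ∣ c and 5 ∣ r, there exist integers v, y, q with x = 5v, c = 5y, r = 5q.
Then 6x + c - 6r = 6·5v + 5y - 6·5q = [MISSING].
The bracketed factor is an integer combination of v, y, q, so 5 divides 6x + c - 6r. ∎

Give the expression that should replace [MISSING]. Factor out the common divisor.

5(-6q + 6v + y)

Pull the common 5 out of every term: 6·5v + 5y - 6·5q = 5(-6q + 6v + y).
-6q + 6v + y is an integer, which exhibits the divisibility.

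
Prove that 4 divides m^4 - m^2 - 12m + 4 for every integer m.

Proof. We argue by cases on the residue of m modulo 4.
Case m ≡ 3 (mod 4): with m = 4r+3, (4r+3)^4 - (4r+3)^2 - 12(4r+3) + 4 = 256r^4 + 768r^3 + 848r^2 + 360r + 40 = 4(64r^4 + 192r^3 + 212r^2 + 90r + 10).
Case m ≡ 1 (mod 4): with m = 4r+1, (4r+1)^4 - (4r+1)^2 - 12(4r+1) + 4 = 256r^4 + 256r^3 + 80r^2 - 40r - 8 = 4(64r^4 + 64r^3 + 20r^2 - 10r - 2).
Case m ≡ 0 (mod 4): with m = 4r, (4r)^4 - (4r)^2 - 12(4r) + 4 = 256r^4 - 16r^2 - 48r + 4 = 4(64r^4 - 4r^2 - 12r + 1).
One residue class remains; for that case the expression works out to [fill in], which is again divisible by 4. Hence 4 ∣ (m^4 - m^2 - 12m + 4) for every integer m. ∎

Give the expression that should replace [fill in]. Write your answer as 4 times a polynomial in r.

The residues treated are {3, 1, 0}, so the missing case is m ≡ 2 (mod 4); write m = 4r+2.
Then (4r+2)^4 - (4r+2)^2 - 12(4r+2) + 4 = 256r^4 + 512r^3 + 368r^2 + 64r - 8 = 4(64r^4 + 128r^3 + 92r^2 + 16r - 2).

4(64r^4 + 128r^3 + 92r^2 + 16r - 2)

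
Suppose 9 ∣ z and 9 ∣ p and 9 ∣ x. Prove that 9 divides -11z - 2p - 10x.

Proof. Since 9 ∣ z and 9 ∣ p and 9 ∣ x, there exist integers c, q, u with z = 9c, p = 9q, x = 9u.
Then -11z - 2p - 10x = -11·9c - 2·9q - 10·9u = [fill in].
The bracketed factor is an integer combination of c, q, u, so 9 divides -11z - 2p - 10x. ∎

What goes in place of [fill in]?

9(-11c - 2q - 10u)

Pull the common 9 out of every term: -11·9c - 2·9q - 10·9u = 9(-11c - 2q - 10u).
-11c - 2q - 10u is an integer, which exhibits the divisibility.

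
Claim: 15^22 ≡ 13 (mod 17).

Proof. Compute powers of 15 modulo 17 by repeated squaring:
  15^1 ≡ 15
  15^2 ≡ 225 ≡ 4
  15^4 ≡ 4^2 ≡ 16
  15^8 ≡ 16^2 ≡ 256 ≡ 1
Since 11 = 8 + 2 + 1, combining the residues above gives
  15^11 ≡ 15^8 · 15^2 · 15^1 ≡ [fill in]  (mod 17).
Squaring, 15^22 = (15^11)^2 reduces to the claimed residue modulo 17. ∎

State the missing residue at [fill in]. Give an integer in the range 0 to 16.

15^8 · 15^2 · 15^1 ≡ 1 · 4 · 15 = 60.
60 mod 17 = 9, so 15^11 ≡ 9 (mod 17).

9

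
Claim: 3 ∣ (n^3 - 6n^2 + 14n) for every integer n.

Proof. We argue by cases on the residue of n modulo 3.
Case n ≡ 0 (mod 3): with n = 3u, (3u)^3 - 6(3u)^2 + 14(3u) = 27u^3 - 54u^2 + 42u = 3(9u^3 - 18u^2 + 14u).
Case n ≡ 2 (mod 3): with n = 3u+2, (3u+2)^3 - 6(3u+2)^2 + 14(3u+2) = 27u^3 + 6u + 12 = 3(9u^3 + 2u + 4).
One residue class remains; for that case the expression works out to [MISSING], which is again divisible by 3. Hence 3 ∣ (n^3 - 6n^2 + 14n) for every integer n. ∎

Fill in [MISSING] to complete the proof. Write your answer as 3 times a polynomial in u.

3(9u^3 - 9u^2 + 5u + 3)

The residues treated are {0, 2}, so the missing case is n ≡ 1 (mod 3); write n = 3u+1.
Then (3u+1)^3 - 6(3u+1)^2 + 14(3u+1) = 27u^3 - 27u^2 + 15u + 9 = 3(9u^3 - 9u^2 + 5u + 3).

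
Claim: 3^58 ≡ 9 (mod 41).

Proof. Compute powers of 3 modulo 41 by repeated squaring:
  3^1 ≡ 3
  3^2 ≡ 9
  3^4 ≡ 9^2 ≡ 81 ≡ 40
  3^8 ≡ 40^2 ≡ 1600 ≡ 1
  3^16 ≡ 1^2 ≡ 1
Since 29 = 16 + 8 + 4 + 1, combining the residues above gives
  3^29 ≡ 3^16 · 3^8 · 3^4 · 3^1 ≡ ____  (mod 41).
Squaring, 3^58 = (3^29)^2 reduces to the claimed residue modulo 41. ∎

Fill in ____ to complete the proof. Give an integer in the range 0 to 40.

38

3^16 · 3^8 · 3^4 · 3^1 ≡ 1 · 1 · 40 · 3 = 120.
120 mod 41 = 38, so 3^29 ≡ 38 (mod 41).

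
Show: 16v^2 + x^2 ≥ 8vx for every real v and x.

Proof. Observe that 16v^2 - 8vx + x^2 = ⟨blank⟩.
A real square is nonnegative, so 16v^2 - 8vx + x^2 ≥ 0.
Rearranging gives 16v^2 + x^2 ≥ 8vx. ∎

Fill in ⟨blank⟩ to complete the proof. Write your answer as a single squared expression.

The leading and trailing coefficients are 4^2 and 1^2, and 8 = 2·4·1, so the trinomial is (4v - x)^2.
Hence 16v^2 - 8vx + x^2 ≥ 0.

(4v - x)^2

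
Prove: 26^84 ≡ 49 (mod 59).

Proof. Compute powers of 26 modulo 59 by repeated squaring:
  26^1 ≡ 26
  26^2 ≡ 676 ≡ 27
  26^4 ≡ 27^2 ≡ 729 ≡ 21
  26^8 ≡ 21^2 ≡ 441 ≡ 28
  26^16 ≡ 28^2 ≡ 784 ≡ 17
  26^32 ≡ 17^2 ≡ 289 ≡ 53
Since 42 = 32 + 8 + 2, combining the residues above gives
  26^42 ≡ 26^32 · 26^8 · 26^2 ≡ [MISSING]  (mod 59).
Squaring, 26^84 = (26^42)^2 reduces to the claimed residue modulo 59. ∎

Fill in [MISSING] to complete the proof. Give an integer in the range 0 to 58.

7

26^32 · 26^8 · 26^2 ≡ 53 · 28 · 27 = 40068.
40068 mod 59 = 7, so 26^42 ≡ 7 (mod 59).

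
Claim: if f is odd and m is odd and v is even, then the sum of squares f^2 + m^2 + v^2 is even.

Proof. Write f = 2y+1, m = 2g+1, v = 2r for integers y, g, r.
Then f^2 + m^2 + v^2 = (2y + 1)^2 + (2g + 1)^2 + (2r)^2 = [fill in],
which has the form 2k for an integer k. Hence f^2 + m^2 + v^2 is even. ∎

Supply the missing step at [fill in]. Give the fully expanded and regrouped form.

2(2g^2 + 2g + 2r^2 + 2y^2 + 2y + 1)

(2y + 1)^2 + (2g + 1)^2 + (2r)^2 = 4g^2 + 4g + 4r^2 + 4y^2 + 4y + 2
= 2(2g^2 + 2g + 2r^2 + 2y^2 + 2y + 1).
Since 2g^2 + 2g + 2r^2 + 2y^2 + 2y + 1 is an integer, the sum of squares is of the form 2k for an integer k.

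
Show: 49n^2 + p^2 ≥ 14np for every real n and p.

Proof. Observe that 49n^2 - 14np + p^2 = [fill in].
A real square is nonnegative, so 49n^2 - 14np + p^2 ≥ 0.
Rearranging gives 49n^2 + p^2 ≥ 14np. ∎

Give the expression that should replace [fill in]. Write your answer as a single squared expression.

(7n - p)^2

The leading and trailing coefficients are 7^2 and 1^2, and 14 = 2·7·1, so the trinomial is (7n - p)^2.
Hence 49n^2 - 14np + p^2 ≥ 0.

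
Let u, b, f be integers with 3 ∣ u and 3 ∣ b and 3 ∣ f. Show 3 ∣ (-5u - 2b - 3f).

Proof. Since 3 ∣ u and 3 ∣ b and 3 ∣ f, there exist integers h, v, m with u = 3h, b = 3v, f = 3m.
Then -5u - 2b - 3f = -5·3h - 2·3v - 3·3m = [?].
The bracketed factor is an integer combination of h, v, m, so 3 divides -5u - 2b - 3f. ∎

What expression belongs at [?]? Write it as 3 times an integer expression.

3(-5h - 3m - 2v)

Each term has a factor of 3: -5·3h - 2·3v - 3·3m = 3·(-5h - 3m - 2v).
Since -5h - 3m - 2v is an integer, 3 ∣ (-5u - 2b - 3f).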